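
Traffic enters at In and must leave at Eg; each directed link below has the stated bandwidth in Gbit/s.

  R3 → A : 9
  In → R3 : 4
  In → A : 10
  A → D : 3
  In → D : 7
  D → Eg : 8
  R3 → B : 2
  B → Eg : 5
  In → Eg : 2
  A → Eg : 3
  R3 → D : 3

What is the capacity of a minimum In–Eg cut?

Augment In→Eg: bottleneck 2, flow now 2.
Augment In→A→Eg: bottleneck 3, flow now 5.
Augment In→D→Eg: bottleneck 7, flow now 12.
Augment In→R3→D→Eg: bottleneck 1, flow now 13.
Augment In→R3→B→Eg: bottleneck 2, flow now 15.
No augmenting path remains; maximum flow = 15.
By max-flow min-cut, the minimum cut capacity equals the max flow.
In the residual graph, reachable from In: {In, R3, A, D}.
Min-cut edges: In→Eg (2), R3→B (2), A→Eg (3), D→Eg (8); capacity 2 + 2 + 3 + 8 = 15.

15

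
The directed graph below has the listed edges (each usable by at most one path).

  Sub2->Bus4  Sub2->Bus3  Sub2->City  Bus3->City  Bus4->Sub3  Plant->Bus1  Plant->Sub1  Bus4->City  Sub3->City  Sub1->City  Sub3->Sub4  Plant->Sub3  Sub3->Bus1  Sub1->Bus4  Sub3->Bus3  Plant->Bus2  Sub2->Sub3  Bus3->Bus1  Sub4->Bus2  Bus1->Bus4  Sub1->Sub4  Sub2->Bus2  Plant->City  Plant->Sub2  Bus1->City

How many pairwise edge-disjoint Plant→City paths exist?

5

Assign every edge capacity 1; by Menger, the answer equals the max flow.
Path Plant→City (+1); total 1.
Path Plant→Sub1→City (+1); total 2.
Path Plant→Sub2→City (+1); total 3.
Path Plant→Sub3→City (+1); total 4.
Path Plant→Bus1→City (+1); total 5.
No residual Plant→City path; max flow = 5.
Certifying cut of size 5: {Plant→Bus1, Plant→City, Plant→Sub1, Plant→Sub2, Plant→Sub3}.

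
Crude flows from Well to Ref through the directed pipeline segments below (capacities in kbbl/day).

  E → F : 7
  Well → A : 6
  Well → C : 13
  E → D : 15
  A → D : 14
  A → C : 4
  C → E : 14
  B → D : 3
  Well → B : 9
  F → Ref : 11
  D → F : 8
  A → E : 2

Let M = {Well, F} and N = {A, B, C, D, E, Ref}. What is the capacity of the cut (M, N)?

Edges leaving {Well, F}: Well→A (6), Well→B (9), Well→C (13), F→Ref (11).
Cut capacity = 6 + 9 + 13 + 11 = 39.

39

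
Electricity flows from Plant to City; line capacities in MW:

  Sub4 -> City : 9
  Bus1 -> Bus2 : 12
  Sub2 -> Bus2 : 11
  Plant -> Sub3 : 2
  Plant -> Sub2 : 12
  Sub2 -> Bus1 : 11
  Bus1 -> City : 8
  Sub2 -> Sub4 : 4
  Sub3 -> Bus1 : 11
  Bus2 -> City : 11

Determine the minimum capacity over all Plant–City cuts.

Augment Plant→Sub2→Bus1→City: bottleneck 8, flow now 8.
Augment Plant→Sub2→Bus2→City: bottleneck 4, flow now 12.
Augment Plant→Sub3→Bus1→Bus2→City: bottleneck 2, flow now 14.
No augmenting path remains; maximum flow = 14.
By max-flow min-cut, the minimum cut capacity equals the max flow.
In the residual graph, reachable from Plant: {Plant}.
Min-cut edges: Plant→Sub2 (12), Plant→Sub3 (2); capacity 12 + 2 = 14.

14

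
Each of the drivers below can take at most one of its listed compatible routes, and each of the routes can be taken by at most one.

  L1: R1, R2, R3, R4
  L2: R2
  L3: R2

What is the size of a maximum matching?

2

Unit-capacity flow: source→left, listed edges, right→sink; max matching = max flow.
Augmenting path L1→R1 (+1); matched 1.
Augmenting path L2→R2 (+1); matched 2.
No augmenting path remains; maximum matching = 2.
König certificate: {L1, R2} is a vertex cover of size 2 (every listed pair touches it), so no matching can be larger.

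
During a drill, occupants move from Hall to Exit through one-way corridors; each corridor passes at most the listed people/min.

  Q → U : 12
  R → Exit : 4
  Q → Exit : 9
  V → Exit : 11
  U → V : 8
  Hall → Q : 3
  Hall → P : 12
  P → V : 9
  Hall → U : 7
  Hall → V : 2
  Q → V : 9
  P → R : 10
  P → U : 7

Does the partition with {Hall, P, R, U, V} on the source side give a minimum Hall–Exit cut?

Given cut capacity: 3 + 4 + 11 = 18.
Augment Hall→Q→Exit: bottleneck 3, flow now 3.
Augment Hall→V→Exit: bottleneck 2, flow now 5.
Augment Hall→P→R→Exit: bottleneck 4, flow now 9.
Augment Hall→P→V→Exit: bottleneck 8, flow now 17.
Augment Hall→U→V→Exit: bottleneck 1, flow now 18.
No augmenting path remains; maximum flow = 18.
Cut capacity 18 equals the max flow, so it is a minimum cut.

Yes — it is a minimum cut (capacity 18).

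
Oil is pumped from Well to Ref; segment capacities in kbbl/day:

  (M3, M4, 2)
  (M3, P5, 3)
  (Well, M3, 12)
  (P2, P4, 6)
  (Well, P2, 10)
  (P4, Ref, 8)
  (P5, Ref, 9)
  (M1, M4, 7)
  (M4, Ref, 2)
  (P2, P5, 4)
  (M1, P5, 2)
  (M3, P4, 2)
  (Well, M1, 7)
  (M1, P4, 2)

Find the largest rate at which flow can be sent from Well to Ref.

19

Augment Well→M3→M4→Ref: bottleneck 2, flow now 2.
Augment Well→M3→P5→Ref: bottleneck 3, flow now 5.
Augment Well→M3→P4→Ref: bottleneck 2, flow now 7.
Augment Well→M1→P5→Ref: bottleneck 2, flow now 9.
Augment Well→M1→P4→Ref: bottleneck 2, flow now 11.
Augment Well→P2→P5→Ref: bottleneck 4, flow now 15.
Augment Well→P2→P4→Ref: bottleneck 4, flow now 19.
No augmenting path remains; maximum flow = 19.
In the residual graph, reachable from Well: {Well, M3, M1, P2, M4, P4}.
Min-cut edges: M3→P5 (3), M1→P5 (2), P2→P5 (4), M4→Ref (2), P4→Ref (8); capacity 3 + 2 + 4 + 2 + 8 = 19.
This cut is saturated, so no flow can exceed 19.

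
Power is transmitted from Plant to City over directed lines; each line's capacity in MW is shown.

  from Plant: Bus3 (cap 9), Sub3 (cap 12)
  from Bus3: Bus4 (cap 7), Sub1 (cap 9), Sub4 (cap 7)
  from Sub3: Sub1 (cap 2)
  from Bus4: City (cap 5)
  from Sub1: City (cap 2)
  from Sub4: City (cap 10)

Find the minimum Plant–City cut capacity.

Augment Plant→Bus3→Bus4→City: bottleneck 5, flow now 5.
Augment Plant→Bus3→Sub1→City: bottleneck 2, flow now 7.
Augment Plant→Bus3→Sub4→City: bottleneck 2, flow now 9.
Augment Plant→Sub3→Sub1→Bus3→Sub4→City: bottleneck 2, flow now 11. (uses reverse residual edge)
No augmenting path remains; maximum flow = 11.
By max-flow min-cut, the minimum cut capacity equals the max flow.
In the residual graph, reachable from Plant: {Plant, Sub3}.
Min-cut edges: Plant→Bus3 (9), Sub3→Sub1 (2); capacity 9 + 2 = 11.

11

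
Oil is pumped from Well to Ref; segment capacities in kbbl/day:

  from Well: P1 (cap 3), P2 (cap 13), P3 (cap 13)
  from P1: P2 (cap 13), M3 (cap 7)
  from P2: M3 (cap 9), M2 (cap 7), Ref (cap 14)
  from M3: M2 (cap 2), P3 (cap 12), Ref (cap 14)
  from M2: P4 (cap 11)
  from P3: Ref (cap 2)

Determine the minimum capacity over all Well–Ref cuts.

Augment Well→P2→Ref: bottleneck 13, flow now 13.
Augment Well→P3→Ref: bottleneck 2, flow now 15.
Augment Well→P1→P2→Ref: bottleneck 1, flow now 16.
Augment Well→P1→M3→Ref: bottleneck 2, flow now 18.
No augmenting path remains; maximum flow = 18.
By max-flow min-cut, the minimum cut capacity equals the max flow.
In the residual graph, reachable from Well: {Well, P3}.
Min-cut edges: Well→P1 (3), Well→P2 (13), P3→Ref (2); capacity 3 + 13 + 2 = 18.

18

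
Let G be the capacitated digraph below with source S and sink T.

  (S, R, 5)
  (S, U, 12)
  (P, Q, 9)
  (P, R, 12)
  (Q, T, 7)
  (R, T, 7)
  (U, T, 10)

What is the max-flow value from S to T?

Augment S→R→T: bottleneck 5, flow now 5.
Augment S→U→T: bottleneck 10, flow now 15.
No augmenting path remains; maximum flow = 15.
In the residual graph, reachable from S: {S, U}.
Min-cut edges: S→R (5), U→T (10); capacity 5 + 10 = 15.
This cut is saturated, so no flow can exceed 15.

15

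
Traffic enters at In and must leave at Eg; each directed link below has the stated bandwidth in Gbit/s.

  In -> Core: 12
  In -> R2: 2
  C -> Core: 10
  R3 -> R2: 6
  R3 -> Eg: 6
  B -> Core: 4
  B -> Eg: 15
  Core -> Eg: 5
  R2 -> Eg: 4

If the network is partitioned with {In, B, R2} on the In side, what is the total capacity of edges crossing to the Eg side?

35

Edges leaving {In, B, R2}: In→Core (12), B→Core (4), B→Eg (15), R2→Eg (4).
Cut capacity = 12 + 4 + 15 + 4 = 35.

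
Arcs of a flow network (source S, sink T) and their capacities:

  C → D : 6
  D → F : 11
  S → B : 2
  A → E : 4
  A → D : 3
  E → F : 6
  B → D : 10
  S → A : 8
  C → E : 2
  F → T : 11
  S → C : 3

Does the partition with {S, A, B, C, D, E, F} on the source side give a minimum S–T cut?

Yes — it is a minimum cut (capacity 11).

Given cut capacity: 11 = 11.
Augment S→A→D→F→T: bottleneck 3, flow now 3.
Augment S→A→E→F→T: bottleneck 4, flow now 7.
Augment S→B→D→F→T: bottleneck 2, flow now 9.
Augment S→C→D→F→T: bottleneck 2, flow now 11.
No augmenting path remains; maximum flow = 11.
Cut capacity 11 equals the max flow, so it is a minimum cut.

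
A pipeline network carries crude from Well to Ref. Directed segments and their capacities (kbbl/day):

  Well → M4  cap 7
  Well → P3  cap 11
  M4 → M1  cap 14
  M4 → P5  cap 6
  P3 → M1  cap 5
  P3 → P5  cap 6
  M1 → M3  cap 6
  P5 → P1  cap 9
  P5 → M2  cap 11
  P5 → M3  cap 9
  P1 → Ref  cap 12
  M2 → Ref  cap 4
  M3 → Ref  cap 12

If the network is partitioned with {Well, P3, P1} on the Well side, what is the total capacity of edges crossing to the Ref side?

30

Edges leaving {Well, P3, P1}: Well→M4 (7), P3→M1 (5), P3→P5 (6), P1→Ref (12).
Cut capacity = 7 + 5 + 6 + 12 = 30.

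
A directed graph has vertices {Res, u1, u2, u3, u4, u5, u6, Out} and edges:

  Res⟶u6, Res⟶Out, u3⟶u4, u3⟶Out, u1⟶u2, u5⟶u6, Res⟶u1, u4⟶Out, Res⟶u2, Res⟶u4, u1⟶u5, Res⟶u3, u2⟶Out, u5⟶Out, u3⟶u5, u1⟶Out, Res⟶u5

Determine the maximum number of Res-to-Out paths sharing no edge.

6

Assign every edge capacity 1; by Menger, the answer equals the max flow.
Path Res→Out (+1); total 1.
Path Res→u1→Out (+1); total 2.
Path Res→u2→Out (+1); total 3.
Path Res→u3→Out (+1); total 4.
Path Res→u4→Out (+1); total 5.
Path Res→u5→Out (+1); total 6.
No residual Res→Out path; max flow = 6.
Certifying cut of size 6: {Res→Out, Res→u1, Res→u2, Res→u3, Res→u4, Res→u5}.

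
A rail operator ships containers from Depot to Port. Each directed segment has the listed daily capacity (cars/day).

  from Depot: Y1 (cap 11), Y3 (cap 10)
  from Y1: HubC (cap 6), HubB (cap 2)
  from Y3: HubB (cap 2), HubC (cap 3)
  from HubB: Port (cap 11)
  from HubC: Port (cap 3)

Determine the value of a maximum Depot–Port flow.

Augment Depot→Y1→HubB→Port: bottleneck 2, flow now 2.
Augment Depot→Y1→HubC→Port: bottleneck 3, flow now 5.
Augment Depot→Y3→HubB→Port: bottleneck 2, flow now 7.
No augmenting path remains; maximum flow = 7.
In the residual graph, reachable from Depot: {Depot, Y1, Y3, HubC}.
Min-cut edges: Y1→HubB (2), Y3→HubB (2), HubC→Port (3); capacity 2 + 2 + 3 = 7.
This cut is saturated, so no flow can exceed 7.

7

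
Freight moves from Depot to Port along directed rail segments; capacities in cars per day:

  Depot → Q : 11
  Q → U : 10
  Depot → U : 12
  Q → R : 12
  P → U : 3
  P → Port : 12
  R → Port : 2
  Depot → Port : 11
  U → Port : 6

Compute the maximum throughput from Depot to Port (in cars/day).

19

Augment Depot→Port: bottleneck 11, flow now 11.
Augment Depot→U→Port: bottleneck 6, flow now 17.
Augment Depot→Q→R→Port: bottleneck 2, flow now 19.
No augmenting path remains; maximum flow = 19.
In the residual graph, reachable from Depot: {Depot, Q, R, U}.
Min-cut edges: Depot→Port (11), R→Port (2), U→Port (6); capacity 11 + 2 + 6 = 19.
This cut is saturated, so no flow can exceed 19.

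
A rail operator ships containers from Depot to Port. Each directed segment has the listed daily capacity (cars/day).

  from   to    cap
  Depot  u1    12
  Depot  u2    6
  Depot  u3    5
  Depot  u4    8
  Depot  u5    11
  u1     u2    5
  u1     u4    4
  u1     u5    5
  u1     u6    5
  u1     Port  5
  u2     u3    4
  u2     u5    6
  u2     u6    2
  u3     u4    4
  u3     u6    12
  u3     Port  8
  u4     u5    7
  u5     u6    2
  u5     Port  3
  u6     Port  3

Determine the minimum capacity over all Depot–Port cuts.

Augment Depot→u1→Port: bottleneck 5, flow now 5.
Augment Depot→u3→Port: bottleneck 5, flow now 10.
Augment Depot→u5→Port: bottleneck 3, flow now 13.
Augment Depot→u1→u6→Port: bottleneck 3, flow now 16.
Augment Depot→u2→u3→Port: bottleneck 3, flow now 19.
No augmenting path remains; maximum flow = 19.
By max-flow min-cut, the minimum cut capacity equals the max flow.
In the residual graph, reachable from Depot: {Depot, u1, u2, u3, u4, u5, u6}.
Min-cut edges: u1→Port (5), u3→Port (8), u5→Port (3), u6→Port (3); capacity 5 + 8 + 3 + 3 = 19.

19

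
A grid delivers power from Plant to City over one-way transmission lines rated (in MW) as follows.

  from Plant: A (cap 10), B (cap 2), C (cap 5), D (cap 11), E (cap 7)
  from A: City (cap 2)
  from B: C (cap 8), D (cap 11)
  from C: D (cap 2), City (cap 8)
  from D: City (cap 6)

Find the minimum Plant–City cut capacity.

15

Augment Plant→A→City: bottleneck 2, flow now 2.
Augment Plant→C→City: bottleneck 5, flow now 7.
Augment Plant→D→City: bottleneck 6, flow now 13.
Augment Plant→B→C→City: bottleneck 2, flow now 15.
No augmenting path remains; maximum flow = 15.
By max-flow min-cut, the minimum cut capacity equals the max flow.
In the residual graph, reachable from Plant: {Plant, A, D, E}.
Min-cut edges: Plant→B (2), Plant→C (5), A→City (2), D→City (6); capacity 2 + 5 + 2 + 6 = 15.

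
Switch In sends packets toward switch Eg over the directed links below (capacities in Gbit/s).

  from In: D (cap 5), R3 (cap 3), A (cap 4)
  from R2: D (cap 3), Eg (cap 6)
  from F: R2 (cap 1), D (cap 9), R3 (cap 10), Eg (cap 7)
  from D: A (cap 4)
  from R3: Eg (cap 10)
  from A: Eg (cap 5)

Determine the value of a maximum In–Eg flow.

Augment In→R3→Eg: bottleneck 3, flow now 3.
Augment In→A→Eg: bottleneck 4, flow now 7.
Augment In→D→A→Eg: bottleneck 1, flow now 8.
No augmenting path remains; maximum flow = 8.
In the residual graph, reachable from In: {In, D, A}.
Min-cut edges: In→R3 (3), A→Eg (5); capacity 3 + 5 = 8.
This cut is saturated, so no flow can exceed 8.

8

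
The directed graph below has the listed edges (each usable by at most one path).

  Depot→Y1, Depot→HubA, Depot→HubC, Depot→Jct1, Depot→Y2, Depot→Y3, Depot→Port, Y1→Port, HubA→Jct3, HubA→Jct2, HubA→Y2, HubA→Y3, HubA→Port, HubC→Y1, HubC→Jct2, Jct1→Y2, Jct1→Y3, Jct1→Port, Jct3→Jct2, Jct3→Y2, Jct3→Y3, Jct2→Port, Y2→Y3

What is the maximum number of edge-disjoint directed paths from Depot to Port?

5

Assign every edge capacity 1; by Menger, the answer equals the max flow.
Path Depot→Port (+1); total 1.
Path Depot→Y1→Port (+1); total 2.
Path Depot→HubA→Port (+1); total 3.
Path Depot→Jct1→Port (+1); total 4.
Path Depot→HubC→Jct2→Port (+1); total 5.
No residual Depot→Port path; max flow = 5.
Certifying cut of size 5: {Depot→HubA, Depot→HubC, Depot→Jct1, Depot→Port, Depot→Y1}.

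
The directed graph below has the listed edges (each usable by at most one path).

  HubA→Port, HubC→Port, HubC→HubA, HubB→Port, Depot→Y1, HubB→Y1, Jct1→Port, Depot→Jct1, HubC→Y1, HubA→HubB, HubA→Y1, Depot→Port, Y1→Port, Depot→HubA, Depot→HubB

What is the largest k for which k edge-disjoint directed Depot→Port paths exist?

Assign every edge capacity 1; by Menger, the answer equals the max flow.
Path Depot→Port (+1); total 1.
Path Depot→HubA→Port (+1); total 2.
Path Depot→HubB→Port (+1); total 3.
Path Depot→Y1→Port (+1); total 4.
Path Depot→Jct1→Port (+1); total 5.
No residual Depot→Port path; max flow = 5.
Certifying cut of size 5: {Depot→HubA, Depot→HubB, Depot→Jct1, Depot→Port, Depot→Y1}.

5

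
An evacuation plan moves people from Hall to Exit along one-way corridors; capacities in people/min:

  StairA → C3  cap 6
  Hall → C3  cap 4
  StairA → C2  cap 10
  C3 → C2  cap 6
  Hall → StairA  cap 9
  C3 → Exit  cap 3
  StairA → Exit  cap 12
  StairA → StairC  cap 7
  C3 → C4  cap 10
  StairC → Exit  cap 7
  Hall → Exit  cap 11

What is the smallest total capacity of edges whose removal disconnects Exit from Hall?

Augment Hall→Exit: bottleneck 11, flow now 11.
Augment Hall→StairA→Exit: bottleneck 9, flow now 20.
Augment Hall→C3→Exit: bottleneck 3, flow now 23.
No augmenting path remains; maximum flow = 23.
By max-flow min-cut, the minimum cut capacity equals the max flow.
In the residual graph, reachable from Hall: {Hall, C3, C4, C2}.
Min-cut edges: Hall→StairA (9), Hall→Exit (11), C3→Exit (3); capacity 9 + 11 + 3 = 23.

23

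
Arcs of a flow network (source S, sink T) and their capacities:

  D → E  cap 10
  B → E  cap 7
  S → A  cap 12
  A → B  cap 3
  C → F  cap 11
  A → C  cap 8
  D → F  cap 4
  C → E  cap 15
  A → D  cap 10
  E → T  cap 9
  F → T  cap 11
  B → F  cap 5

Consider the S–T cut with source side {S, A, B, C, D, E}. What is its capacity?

29

Edges leaving {S, A, B, C, D, E}: B→F (5), C→F (11), D→F (4), E→T (9).
Cut capacity = 5 + 11 + 4 + 9 = 29.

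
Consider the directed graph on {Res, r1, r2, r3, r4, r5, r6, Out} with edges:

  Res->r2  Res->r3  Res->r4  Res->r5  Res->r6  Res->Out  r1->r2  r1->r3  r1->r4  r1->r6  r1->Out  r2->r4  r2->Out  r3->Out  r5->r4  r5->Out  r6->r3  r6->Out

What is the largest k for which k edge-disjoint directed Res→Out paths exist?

5

Assign every edge capacity 1; by Menger, the answer equals the max flow.
Path Res→Out (+1); total 1.
Path Res→r2→Out (+1); total 2.
Path Res→r3→Out (+1); total 3.
Path Res→r5→Out (+1); total 4.
Path Res→r6→Out (+1); total 5.
No residual Res→Out path; max flow = 5.
Certifying cut of size 5: {Res→Out, Res→r2, Res→r3, Res→r5, Res→r6}.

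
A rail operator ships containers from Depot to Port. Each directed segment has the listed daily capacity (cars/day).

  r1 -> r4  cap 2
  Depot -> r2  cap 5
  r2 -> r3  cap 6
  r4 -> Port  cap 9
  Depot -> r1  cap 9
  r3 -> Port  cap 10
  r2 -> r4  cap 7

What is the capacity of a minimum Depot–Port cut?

Augment Depot→r1→r4→Port: bottleneck 2, flow now 2.
Augment Depot→r2→r3→Port: bottleneck 5, flow now 7.
No augmenting path remains; maximum flow = 7.
By max-flow min-cut, the minimum cut capacity equals the max flow.
In the residual graph, reachable from Depot: {Depot, r1}.
Min-cut edges: Depot→r2 (5), r1→r4 (2); capacity 5 + 2 = 7.

7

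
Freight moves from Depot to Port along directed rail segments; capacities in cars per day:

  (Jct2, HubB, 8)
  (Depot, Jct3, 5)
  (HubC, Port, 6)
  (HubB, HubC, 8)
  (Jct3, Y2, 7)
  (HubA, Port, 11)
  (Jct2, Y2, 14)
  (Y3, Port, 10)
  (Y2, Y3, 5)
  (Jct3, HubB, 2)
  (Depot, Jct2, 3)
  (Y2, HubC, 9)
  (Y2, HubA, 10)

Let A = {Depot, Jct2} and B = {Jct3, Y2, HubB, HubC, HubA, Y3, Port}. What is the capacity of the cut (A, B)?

27

Edges leaving {Depot, Jct2}: Depot→Jct3 (5), Jct2→Y2 (14), Jct2→HubB (8).
Cut capacity = 5 + 14 + 8 = 27.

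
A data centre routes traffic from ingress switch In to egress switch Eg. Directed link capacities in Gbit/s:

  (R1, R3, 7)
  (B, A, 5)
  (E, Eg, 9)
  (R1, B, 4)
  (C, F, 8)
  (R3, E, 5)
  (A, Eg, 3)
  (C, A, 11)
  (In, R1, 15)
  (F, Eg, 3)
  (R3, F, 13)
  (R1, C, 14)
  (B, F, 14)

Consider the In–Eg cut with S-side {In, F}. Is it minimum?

No — its capacity is 18, but the minimum cut has capacity 11.

Given cut capacity: 15 + 3 = 18.
Augment In→R1→C→F→Eg: bottleneck 3, flow now 3.
Augment In→R1→C→A→Eg: bottleneck 3, flow now 6.
Augment In→R1→R3→E→Eg: bottleneck 5, flow now 11.
No augmenting path remains; maximum flow = 11.
In the residual graph, reachable from In: {In, R1, C, B, R3, F, A}.
Min-cut edges: R3→E (5), F→Eg (3), A→Eg (3); capacity 5 + 3 + 3 = 11.
Cut capacity 18 exceeds the max flow 11, so it is not minimum.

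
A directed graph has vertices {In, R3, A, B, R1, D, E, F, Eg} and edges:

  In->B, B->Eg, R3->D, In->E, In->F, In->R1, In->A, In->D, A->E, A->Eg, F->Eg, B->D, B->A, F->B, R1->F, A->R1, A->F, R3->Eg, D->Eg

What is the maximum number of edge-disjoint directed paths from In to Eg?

Assign every edge capacity 1; by Menger, the answer equals the max flow.
Path In→A→Eg (+1); total 1.
Path In→B→Eg (+1); total 2.
Path In→D→Eg (+1); total 3.
Path In→F→Eg (+1); total 4.
No residual In→Eg path; max flow = 4.
Certifying cut of size 4: {A→Eg, B→Eg, D→Eg, F→Eg}.

4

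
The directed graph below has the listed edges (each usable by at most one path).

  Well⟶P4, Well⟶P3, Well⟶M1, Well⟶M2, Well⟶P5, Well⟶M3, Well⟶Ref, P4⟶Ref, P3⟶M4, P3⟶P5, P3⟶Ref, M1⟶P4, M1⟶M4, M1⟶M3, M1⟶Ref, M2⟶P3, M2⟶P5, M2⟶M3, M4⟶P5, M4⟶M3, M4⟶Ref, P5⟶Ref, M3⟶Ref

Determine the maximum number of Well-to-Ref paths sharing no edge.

7

Assign every edge capacity 1; by Menger, the answer equals the max flow.
Path Well→Ref (+1); total 1.
Path Well→P4→Ref (+1); total 2.
Path Well→P3→Ref (+1); total 3.
Path Well→M1→Ref (+1); total 4.
Path Well→P5→Ref (+1); total 5.
Path Well→M3→Ref (+1); total 6.
Path Well→M2→P3→M4→Ref (+1); total 7.
No residual Well→Ref path; max flow = 7.
Certifying cut of size 7: {Well→M1, Well→M2, Well→M3, Well→P3, Well→P4, Well→P5, Well→Ref}.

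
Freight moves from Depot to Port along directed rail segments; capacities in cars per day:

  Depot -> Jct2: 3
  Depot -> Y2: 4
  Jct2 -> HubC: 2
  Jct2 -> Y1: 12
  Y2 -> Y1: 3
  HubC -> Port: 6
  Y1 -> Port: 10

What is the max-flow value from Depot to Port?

6

Augment Depot→Jct2→HubC→Port: bottleneck 2, flow now 2.
Augment Depot→Jct2→Y1→Port: bottleneck 1, flow now 3.
Augment Depot→Y2→Y1→Port: bottleneck 3, flow now 6.
No augmenting path remains; maximum flow = 6.
In the residual graph, reachable from Depot: {Depot, Y2}.
Min-cut edges: Depot→Jct2 (3), Y2→Y1 (3); capacity 3 + 3 = 6.
This cut is saturated, so no flow can exceed 6.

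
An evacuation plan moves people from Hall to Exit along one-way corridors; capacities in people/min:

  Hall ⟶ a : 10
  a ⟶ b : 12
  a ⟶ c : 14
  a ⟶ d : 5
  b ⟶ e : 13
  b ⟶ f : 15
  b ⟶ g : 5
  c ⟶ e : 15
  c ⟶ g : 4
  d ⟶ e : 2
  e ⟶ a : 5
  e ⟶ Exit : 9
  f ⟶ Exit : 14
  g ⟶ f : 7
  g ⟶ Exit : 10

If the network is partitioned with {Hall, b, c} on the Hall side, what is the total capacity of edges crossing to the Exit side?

Edges leaving {Hall, b, c}: Hall→a (10), b→e (13), b→f (15), b→g (5), c→e (15), c→g (4).
Cut capacity = 10 + 13 + 15 + 5 + 15 + 4 = 62.

62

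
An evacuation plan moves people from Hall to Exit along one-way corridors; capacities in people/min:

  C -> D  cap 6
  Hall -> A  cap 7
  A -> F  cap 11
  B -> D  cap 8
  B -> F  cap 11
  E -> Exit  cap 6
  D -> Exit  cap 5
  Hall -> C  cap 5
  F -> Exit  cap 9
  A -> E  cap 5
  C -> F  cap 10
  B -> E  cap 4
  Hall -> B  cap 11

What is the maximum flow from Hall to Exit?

Augment Hall→A→E→Exit: bottleneck 5, flow now 5.
Augment Hall→A→F→Exit: bottleneck 2, flow now 7.
Augment Hall→B→D→Exit: bottleneck 5, flow now 12.
Augment Hall→B→E→Exit: bottleneck 1, flow now 13.
Augment Hall→B→F→Exit: bottleneck 5, flow now 18.
Augment Hall→C→F→Exit: bottleneck 2, flow now 20.
No augmenting path remains; maximum flow = 20.
In the residual graph, reachable from Hall: {Hall, A, B, C, D, E, F}.
Min-cut edges: D→Exit (5), E→Exit (6), F→Exit (9); capacity 5 + 6 + 9 = 20.
This cut is saturated, so no flow can exceed 20.

20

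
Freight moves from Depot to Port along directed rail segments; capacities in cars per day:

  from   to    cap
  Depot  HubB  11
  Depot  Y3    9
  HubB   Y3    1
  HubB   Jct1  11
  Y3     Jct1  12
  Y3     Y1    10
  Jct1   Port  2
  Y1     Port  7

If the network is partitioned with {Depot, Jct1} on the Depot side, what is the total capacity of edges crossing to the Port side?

Edges leaving {Depot, Jct1}: Depot→HubB (11), Depot→Y3 (9), Jct1→Port (2).
Cut capacity = 11 + 9 + 2 = 22.

22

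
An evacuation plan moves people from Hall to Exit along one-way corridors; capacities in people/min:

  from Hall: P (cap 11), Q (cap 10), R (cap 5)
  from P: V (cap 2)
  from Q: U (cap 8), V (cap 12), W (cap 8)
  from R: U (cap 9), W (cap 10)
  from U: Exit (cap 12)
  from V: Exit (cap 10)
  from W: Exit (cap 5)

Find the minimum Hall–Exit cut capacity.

17

Augment Hall→P→V→Exit: bottleneck 2, flow now 2.
Augment Hall→Q→U→Exit: bottleneck 8, flow now 10.
Augment Hall→Q→V→Exit: bottleneck 2, flow now 12.
Augment Hall→R→U→Exit: bottleneck 4, flow now 16.
Augment Hall→R→W→Exit: bottleneck 1, flow now 17.
No augmenting path remains; maximum flow = 17.
By max-flow min-cut, the minimum cut capacity equals the max flow.
In the residual graph, reachable from Hall: {Hall, P}.
Min-cut edges: Hall→Q (10), Hall→R (5), P→V (2); capacity 10 + 5 + 2 = 17.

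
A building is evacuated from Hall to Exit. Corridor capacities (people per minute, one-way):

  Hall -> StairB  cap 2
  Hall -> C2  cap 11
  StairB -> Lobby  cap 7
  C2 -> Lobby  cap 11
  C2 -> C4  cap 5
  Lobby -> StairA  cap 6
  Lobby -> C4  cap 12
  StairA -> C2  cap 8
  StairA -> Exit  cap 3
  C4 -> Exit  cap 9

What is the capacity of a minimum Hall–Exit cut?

Augment Hall→C2→C4→Exit: bottleneck 5, flow now 5.
Augment Hall→StairB→Lobby→StairA→Exit: bottleneck 2, flow now 7.
Augment Hall→C2→Lobby→StairA→Exit: bottleneck 1, flow now 8.
Augment Hall→C2→Lobby→C4→Exit: bottleneck 4, flow now 12.
No augmenting path remains; maximum flow = 12.
By max-flow min-cut, the minimum cut capacity equals the max flow.
In the residual graph, reachable from Hall: {Hall, StairB, C2, Lobby, StairA, C4}.
Min-cut edges: StairA→Exit (3), C4→Exit (9); capacity 3 + 9 = 12.

12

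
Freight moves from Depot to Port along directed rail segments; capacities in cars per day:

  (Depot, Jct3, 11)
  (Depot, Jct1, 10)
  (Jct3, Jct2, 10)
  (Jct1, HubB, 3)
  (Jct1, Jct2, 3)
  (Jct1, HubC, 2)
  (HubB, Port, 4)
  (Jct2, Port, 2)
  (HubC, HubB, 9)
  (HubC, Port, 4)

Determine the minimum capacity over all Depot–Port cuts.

Augment Depot→Jct3→Jct2→Port: bottleneck 2, flow now 2.
Augment Depot→Jct1→HubB→Port: bottleneck 3, flow now 5.
Augment Depot→Jct1→HubC→Port: bottleneck 2, flow now 7.
No augmenting path remains; maximum flow = 7.
By max-flow min-cut, the minimum cut capacity equals the max flow.
In the residual graph, reachable from Depot: {Depot, Jct3, Jct1, Jct2}.
Min-cut edges: Jct1→HubB (3), Jct1→HubC (2), Jct2→Port (2); capacity 3 + 2 + 2 = 7.

7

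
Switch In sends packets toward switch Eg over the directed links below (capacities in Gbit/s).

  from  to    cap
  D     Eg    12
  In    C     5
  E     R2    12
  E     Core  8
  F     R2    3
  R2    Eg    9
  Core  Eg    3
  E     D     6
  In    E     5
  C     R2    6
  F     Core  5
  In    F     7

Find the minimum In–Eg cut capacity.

16

Augment In→C→R2→Eg: bottleneck 5, flow now 5.
Augment In→F→R2→Eg: bottleneck 3, flow now 8.
Augment In→F→Core→Eg: bottleneck 3, flow now 11.
Augment In→E→D→Eg: bottleneck 5, flow now 16.
No augmenting path remains; maximum flow = 16.
By max-flow min-cut, the minimum cut capacity equals the max flow.
In the residual graph, reachable from In: {In, F, Core}.
Min-cut edges: In→C (5), In→E (5), F→R2 (3), Core→Eg (3); capacity 5 + 5 + 3 + 3 = 16.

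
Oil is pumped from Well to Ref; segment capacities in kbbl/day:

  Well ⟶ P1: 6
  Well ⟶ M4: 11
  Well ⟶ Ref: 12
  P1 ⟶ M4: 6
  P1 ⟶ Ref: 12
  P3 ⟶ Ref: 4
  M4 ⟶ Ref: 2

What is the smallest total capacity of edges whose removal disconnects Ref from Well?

Augment Well→Ref: bottleneck 12, flow now 12.
Augment Well→P1→Ref: bottleneck 6, flow now 18.
Augment Well→M4→Ref: bottleneck 2, flow now 20.
No augmenting path remains; maximum flow = 20.
By max-flow min-cut, the minimum cut capacity equals the max flow.
In the residual graph, reachable from Well: {Well, M4}.
Min-cut edges: Well→P1 (6), Well→Ref (12), M4→Ref (2); capacity 6 + 12 + 2 = 20.

20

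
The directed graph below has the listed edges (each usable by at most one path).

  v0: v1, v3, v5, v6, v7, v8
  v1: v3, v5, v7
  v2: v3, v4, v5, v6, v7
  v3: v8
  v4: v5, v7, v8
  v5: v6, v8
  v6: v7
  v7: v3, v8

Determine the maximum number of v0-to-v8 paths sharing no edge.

4

Assign every edge capacity 1; by Menger, the answer equals the max flow.
Path v0→v8 (+1); total 1.
Path v0→v3→v8 (+1); total 2.
Path v0→v5→v8 (+1); total 3.
Path v0→v7→v8 (+1); total 4.
No residual v0→v8 path; max flow = 4.
Certifying cut of size 4: {v0→v8, v3→v8, v5→v8, v7→v8}.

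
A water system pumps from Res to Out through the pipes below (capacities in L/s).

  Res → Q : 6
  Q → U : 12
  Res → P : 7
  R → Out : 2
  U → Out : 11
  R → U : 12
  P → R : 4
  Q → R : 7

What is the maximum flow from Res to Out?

10

Augment Res→P→R→Out: bottleneck 2, flow now 2.
Augment Res→Q→U→Out: bottleneck 6, flow now 8.
Augment Res→P→R→U→Out: bottleneck 2, flow now 10.
No augmenting path remains; maximum flow = 10.
In the residual graph, reachable from Res: {Res, P}.
Min-cut edges: Res→Q (6), P→R (4); capacity 6 + 4 = 10.
This cut is saturated, so no flow can exceed 10.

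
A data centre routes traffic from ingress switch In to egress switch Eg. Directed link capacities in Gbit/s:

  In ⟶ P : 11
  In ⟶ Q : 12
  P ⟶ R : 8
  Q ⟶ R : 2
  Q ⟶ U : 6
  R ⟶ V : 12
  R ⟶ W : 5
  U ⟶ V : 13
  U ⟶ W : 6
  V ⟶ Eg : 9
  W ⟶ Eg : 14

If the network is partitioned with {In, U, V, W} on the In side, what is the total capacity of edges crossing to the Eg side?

Edges leaving {In, U, V, W}: In→P (11), In→Q (12), V→Eg (9), W→Eg (14).
Cut capacity = 11 + 12 + 9 + 14 = 46.

46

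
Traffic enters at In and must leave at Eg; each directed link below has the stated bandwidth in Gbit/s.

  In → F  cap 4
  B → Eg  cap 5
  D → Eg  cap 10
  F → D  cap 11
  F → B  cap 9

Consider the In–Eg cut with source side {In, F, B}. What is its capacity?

16

Edges leaving {In, F, B}: F→D (11), B→Eg (5).
Cut capacity = 11 + 5 = 16.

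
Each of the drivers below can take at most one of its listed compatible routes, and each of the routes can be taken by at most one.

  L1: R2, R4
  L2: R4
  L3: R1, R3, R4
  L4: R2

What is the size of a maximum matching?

3

Unit-capacity flow: source→left, listed edges, right→sink; max matching = max flow.
Augmenting path L1→R2 (+1); matched 1.
Augmenting path L2→R4 (+1); matched 2.
Augmenting path L3→R1 (+1); matched 3.
No augmenting path remains; maximum matching = 3.
König certificate: {L3, R2, R4} is a vertex cover of size 3 (every listed pair touches it), so no matching can be larger.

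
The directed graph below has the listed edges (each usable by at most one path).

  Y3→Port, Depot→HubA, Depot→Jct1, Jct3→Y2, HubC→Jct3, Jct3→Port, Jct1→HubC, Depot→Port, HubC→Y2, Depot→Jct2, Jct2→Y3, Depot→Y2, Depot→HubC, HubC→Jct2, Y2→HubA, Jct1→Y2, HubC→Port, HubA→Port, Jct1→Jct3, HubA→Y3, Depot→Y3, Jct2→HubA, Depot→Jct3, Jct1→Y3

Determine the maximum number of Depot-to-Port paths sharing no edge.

Assign every edge capacity 1; by Menger, the answer equals the max flow.
Path Depot→Port (+1); total 1.
Path Depot→Jct3→Port (+1); total 2.
Path Depot→HubC→Port (+1); total 3.
Path Depot→HubA→Port (+1); total 4.
Path Depot→Y3→Port (+1); total 5.
No residual Depot→Port path; max flow = 5.
Certifying cut of size 5: {Depot→Port, HubA→Port, HubC→Port, Jct3→Port, Y3→Port}.

5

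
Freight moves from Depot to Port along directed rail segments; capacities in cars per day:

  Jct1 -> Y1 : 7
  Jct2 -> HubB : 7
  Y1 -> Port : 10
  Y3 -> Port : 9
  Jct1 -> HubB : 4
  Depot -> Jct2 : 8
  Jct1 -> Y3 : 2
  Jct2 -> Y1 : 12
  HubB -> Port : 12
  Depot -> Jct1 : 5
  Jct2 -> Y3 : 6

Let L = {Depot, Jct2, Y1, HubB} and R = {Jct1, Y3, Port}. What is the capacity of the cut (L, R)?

Edges leaving {Depot, Jct2, Y1, HubB}: Depot→Jct1 (5), Jct2→Y3 (6), Y1→Port (10), HubB→Port (12).
Cut capacity = 5 + 6 + 10 + 12 = 33.

33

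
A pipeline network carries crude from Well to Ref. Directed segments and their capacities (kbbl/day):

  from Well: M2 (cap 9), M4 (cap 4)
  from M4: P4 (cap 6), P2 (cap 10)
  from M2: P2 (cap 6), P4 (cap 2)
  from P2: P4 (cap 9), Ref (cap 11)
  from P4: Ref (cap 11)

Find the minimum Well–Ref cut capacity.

12

Augment Well→M4→P2→Ref: bottleneck 4, flow now 4.
Augment Well→M2→P2→Ref: bottleneck 6, flow now 10.
Augment Well→M2→P4→Ref: bottleneck 2, flow now 12.
No augmenting path remains; maximum flow = 12.
By max-flow min-cut, the minimum cut capacity equals the max flow.
In the residual graph, reachable from Well: {Well, M2}.
Min-cut edges: Well→M4 (4), M2→P2 (6), M2→P4 (2); capacity 4 + 6 + 2 = 12.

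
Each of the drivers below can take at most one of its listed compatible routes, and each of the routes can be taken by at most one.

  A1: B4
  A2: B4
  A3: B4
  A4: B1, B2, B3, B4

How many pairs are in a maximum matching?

Unit-capacity flow: source→left, listed edges, right→sink; max matching = max flow.
Augmenting path A1→B4 (+1); matched 1.
Augmenting path A4→B1 (+1); matched 2.
No augmenting path remains; maximum matching = 2.
König certificate: {A4, B4} is a vertex cover of size 2 (every listed pair touches it), so no matching can be larger.

2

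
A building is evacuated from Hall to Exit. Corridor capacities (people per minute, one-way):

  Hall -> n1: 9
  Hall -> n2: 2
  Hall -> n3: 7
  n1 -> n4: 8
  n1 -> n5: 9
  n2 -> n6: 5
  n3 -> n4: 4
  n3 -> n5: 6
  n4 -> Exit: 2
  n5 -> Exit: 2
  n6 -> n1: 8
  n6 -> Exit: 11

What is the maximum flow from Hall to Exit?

6

Augment Hall→n1→n4→Exit: bottleneck 2, flow now 2.
Augment Hall→n1→n5→Exit: bottleneck 2, flow now 4.
Augment Hall→n2→n6→Exit: bottleneck 2, flow now 6.
No augmenting path remains; maximum flow = 6.
In the residual graph, reachable from Hall: {Hall, n1, n3, n4, n5}.
Min-cut edges: Hall→n2 (2), n4→Exit (2), n5→Exit (2); capacity 2 + 2 + 2 = 6.
This cut is saturated, so no flow can exceed 6.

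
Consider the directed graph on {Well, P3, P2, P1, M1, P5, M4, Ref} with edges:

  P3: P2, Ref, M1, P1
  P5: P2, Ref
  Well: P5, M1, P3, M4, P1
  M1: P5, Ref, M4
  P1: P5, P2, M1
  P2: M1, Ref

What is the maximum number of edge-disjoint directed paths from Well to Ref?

4

Assign every edge capacity 1; by Menger, the answer equals the max flow.
Path Well→P3→Ref (+1); total 1.
Path Well→M1→Ref (+1); total 2.
Path Well→P5→Ref (+1); total 3.
Path Well→P1→P2→Ref (+1); total 4.
No residual Well→Ref path; max flow = 4.
Certifying cut of size 4: {Well→M1, Well→P1, Well→P3, Well→P5}.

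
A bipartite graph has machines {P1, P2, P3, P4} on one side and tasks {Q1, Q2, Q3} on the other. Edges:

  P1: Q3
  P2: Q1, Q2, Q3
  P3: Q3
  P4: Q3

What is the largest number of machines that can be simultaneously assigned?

Unit-capacity flow: source→left, listed edges, right→sink; max matching = max flow.
Augmenting path P1→Q3 (+1); matched 1.
Augmenting path P2→Q1 (+1); matched 2.
No augmenting path remains; maximum matching = 2.
König certificate: {P2, Q3} is a vertex cover of size 2 (every listed pair touches it), so no matching can be larger.

2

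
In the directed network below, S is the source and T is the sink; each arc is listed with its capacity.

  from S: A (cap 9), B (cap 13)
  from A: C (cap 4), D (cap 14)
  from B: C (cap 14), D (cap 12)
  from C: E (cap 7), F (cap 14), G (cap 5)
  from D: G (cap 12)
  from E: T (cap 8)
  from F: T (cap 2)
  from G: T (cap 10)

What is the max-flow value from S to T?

19

Augment S→A→C→E→T: bottleneck 4, flow now 4.
Augment S→A→D→G→T: bottleneck 5, flow now 9.
Augment S→B→C→E→T: bottleneck 3, flow now 12.
Augment S→B→C→F→T: bottleneck 2, flow now 14.
Augment S→B→C→G→T: bottleneck 5, flow now 19.
No augmenting path remains; maximum flow = 19.
In the residual graph, reachable from S: {S, A, B, C, D, F, G}.
Min-cut edges: C→E (7), F→T (2), G→T (10); capacity 7 + 2 + 10 = 19.
This cut is saturated, so no flow can exceed 19.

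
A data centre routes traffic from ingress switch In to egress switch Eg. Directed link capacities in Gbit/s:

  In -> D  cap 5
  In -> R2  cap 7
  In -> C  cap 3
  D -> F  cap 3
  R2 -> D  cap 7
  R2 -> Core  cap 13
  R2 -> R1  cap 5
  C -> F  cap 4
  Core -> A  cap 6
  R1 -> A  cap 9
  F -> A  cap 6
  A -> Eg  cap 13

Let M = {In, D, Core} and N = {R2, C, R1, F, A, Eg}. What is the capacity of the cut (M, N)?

Edges leaving {In, D, Core}: In→R2 (7), In→C (3), D→F (3), Core→A (6).
Cut capacity = 7 + 3 + 3 + 6 = 19.

19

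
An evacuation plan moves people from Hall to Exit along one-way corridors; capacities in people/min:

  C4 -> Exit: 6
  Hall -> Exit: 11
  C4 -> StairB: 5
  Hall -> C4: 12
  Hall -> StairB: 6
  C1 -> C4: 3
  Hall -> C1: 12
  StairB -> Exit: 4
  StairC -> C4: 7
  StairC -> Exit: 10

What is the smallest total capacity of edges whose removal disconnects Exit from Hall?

21

Augment Hall→Exit: bottleneck 11, flow now 11.
Augment Hall→C4→Exit: bottleneck 6, flow now 17.
Augment Hall→StairB→Exit: bottleneck 4, flow now 21.
No augmenting path remains; maximum flow = 21.
By max-flow min-cut, the minimum cut capacity equals the max flow.
In the residual graph, reachable from Hall: {Hall, C1, C4, StairB}.
Min-cut edges: Hall→Exit (11), C4→Exit (6), StairB→Exit (4); capacity 11 + 6 + 4 = 21.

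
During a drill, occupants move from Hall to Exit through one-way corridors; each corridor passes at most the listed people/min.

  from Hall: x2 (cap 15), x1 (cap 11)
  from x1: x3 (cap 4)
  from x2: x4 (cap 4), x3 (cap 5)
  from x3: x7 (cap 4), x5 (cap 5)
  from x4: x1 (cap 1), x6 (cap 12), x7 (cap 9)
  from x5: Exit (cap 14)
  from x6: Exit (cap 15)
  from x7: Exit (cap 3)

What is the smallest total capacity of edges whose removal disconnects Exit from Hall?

Augment Hall→x1→x3→x5→Exit: bottleneck 4, flow now 4.
Augment Hall→x2→x3→x5→Exit: bottleneck 1, flow now 5.
Augment Hall→x2→x3→x7→Exit: bottleneck 3, flow now 8.
Augment Hall→x2→x4→x6→Exit: bottleneck 4, flow now 12.
No augmenting path remains; maximum flow = 12.
By max-flow min-cut, the minimum cut capacity equals the max flow.
In the residual graph, reachable from Hall: {Hall, x1, x2, x3, x7}.
Min-cut edges: x2→x4 (4), x3→x5 (5), x7→Exit (3); capacity 4 + 5 + 3 = 12.

12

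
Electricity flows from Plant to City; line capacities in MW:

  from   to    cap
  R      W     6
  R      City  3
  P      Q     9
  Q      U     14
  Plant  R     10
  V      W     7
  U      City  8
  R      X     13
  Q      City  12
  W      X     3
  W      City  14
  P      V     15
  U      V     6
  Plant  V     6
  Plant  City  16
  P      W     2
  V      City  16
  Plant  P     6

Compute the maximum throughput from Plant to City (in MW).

Augment Plant→City: bottleneck 16, flow now 16.
Augment Plant→R→City: bottleneck 3, flow now 19.
Augment Plant→V→City: bottleneck 6, flow now 25.
Augment Plant→P→Q→City: bottleneck 6, flow now 31.
Augment Plant→R→W→City: bottleneck 6, flow now 37.
No augmenting path remains; maximum flow = 37.
In the residual graph, reachable from Plant: {Plant, R, X}.
Min-cut edges: Plant→P (6), Plant→V (6), Plant→City (16), R→W (6), R→City (3); capacity 6 + 6 + 16 + 6 + 3 = 37.
This cut is saturated, so no flow can exceed 37.

37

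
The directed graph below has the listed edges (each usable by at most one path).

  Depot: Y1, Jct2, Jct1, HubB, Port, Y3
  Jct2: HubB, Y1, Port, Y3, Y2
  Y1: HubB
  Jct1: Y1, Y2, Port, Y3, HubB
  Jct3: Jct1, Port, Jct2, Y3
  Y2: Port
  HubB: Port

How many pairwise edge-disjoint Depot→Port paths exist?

Assign every edge capacity 1; by Menger, the answer equals the max flow.
Path Depot→Port (+1); total 1.
Path Depot→Jct1→Port (+1); total 2.
Path Depot→Jct2→Port (+1); total 3.
Path Depot→HubB→Port (+1); total 4.
No residual Depot→Port path; max flow = 4.
Certifying cut of size 4: {Depot→Jct1, Depot→Jct2, Depot→Port, HubB→Port}.

4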